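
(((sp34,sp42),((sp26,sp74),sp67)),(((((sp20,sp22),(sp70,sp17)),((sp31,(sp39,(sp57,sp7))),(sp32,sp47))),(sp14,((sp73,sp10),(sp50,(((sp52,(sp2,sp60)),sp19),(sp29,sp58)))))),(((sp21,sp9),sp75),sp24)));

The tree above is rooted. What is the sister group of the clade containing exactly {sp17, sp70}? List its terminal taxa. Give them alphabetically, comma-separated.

The clade containing exactly {sp17, sp70} attaches to the tree at the node subtending ((sp20,sp22),(sp70,sp17)).
The other lineage descending from that same node — the sister group — is (sp20,sp22); its 2 tips in alphabetical order are the answer.

sp20, sp22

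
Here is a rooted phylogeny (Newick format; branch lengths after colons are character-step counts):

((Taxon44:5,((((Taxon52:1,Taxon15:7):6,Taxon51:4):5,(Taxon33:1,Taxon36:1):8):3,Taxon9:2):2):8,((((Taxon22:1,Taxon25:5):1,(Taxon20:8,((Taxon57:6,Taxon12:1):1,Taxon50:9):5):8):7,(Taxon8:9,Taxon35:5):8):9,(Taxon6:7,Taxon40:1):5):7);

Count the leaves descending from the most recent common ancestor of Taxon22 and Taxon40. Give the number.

10

The MRCA of Taxon22 and Taxon40 is the node subtending ((((Taxon22,Taxon25),(Taxon20,((Taxon57,Taxon12),Taxon50))),(Taxon8,Taxon35)),(Taxon6,Taxon40)).
That clade contains 10 terminal taxa: Taxon12, Taxon20, Taxon22, Taxon25, Taxon35, Taxon40, Taxon50, Taxon57, Taxon6, Taxon8.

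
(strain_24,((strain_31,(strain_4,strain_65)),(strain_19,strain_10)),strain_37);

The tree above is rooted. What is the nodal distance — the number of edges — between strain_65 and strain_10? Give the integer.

5

The MRCA of strain_65 and strain_10 is the node subtending ((strain_31,(strain_4,strain_65)),(strain_19,strain_10)).
From strain_65 up to that node: 3 branches. From strain_10 up to the same node: 2 branches. Total: 3 + 2 = 5.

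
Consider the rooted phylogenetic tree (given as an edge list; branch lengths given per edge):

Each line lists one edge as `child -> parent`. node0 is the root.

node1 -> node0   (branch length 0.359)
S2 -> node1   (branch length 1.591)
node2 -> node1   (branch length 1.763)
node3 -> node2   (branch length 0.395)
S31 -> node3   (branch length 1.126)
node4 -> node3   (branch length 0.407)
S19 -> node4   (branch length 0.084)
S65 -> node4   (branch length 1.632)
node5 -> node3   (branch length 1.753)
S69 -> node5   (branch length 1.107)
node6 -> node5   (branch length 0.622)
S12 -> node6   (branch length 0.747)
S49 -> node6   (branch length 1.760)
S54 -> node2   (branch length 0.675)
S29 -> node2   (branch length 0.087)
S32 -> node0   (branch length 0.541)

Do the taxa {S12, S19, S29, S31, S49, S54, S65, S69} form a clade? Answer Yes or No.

The most recent common ancestor of these taxa subtends ((S31,(S19,S65),(S69,(S12,S49))),S54,S29).
That clade has exactly 8 tips — every listed taxon and nothing else — so the group is monophyletic.

Yes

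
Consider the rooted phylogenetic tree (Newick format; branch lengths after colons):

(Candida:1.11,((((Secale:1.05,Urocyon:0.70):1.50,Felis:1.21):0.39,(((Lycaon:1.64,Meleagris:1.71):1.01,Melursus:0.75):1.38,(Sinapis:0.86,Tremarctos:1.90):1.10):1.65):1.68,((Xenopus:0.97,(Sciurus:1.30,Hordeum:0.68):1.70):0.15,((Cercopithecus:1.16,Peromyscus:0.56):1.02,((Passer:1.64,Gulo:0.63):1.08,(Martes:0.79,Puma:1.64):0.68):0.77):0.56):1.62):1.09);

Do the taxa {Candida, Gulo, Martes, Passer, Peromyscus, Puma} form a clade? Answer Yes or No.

No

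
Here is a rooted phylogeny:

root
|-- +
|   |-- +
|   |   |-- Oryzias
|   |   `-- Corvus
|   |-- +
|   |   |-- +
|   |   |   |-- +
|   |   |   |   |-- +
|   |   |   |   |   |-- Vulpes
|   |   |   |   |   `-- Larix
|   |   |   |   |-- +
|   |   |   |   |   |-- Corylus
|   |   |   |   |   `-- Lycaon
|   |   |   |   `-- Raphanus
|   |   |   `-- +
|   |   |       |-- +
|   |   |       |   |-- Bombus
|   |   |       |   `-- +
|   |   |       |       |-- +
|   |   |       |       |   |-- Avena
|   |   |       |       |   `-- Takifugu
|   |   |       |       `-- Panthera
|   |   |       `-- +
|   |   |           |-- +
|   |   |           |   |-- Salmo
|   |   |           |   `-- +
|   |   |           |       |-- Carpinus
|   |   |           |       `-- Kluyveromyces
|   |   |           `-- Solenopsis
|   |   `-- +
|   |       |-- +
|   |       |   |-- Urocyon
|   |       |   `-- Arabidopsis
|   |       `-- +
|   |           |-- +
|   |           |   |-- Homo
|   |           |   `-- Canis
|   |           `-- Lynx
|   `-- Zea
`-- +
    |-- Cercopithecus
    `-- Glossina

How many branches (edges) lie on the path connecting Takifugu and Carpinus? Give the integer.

8

The MRCA of Takifugu and Carpinus is the node subtending ((Bombus,((Avena,Takifugu),Panthera)),((Salmo,(Carpinus,Kluyveromyces)),Solenopsis)).
From Takifugu up to that node: 4 branches. From Carpinus up to the same node: 4 branches. Total: 4 + 4 = 8.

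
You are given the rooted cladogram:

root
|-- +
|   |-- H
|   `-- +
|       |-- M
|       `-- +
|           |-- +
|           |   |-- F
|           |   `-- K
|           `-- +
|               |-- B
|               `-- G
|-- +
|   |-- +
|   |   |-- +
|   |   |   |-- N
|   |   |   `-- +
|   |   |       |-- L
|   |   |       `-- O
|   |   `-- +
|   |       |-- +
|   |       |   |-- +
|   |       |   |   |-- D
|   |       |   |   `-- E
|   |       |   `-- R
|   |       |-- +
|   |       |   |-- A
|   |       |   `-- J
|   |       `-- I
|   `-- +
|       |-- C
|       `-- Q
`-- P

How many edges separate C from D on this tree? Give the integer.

The MRCA of C and D is the node subtending (((N,(L,O)),(((D,E),R),(A,J),I)),(C,Q)).
From C up to that node: 2 branches. From D up to the same node: 5 branches. Total: 2 + 5 = 7.

7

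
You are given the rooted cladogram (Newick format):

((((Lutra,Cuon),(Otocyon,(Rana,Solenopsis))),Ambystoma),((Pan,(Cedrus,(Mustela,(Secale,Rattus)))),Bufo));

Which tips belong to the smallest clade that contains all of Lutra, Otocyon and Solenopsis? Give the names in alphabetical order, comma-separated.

Cuon, Lutra, Otocyon, Rana, Solenopsis

Tracing Lutra: it sits inside (Lutra,Cuon).
Tracing Otocyon: it sits inside (Otocyon,(Rana,Solenopsis)).
Tracing Solenopsis: it sits inside (Rana,Solenopsis).
The smallest clade enclosing all 3 is ((Lutra,Cuon),(Otocyon,(Rana,Solenopsis))); the answer is its 5 terminal taxa in alphabetical order.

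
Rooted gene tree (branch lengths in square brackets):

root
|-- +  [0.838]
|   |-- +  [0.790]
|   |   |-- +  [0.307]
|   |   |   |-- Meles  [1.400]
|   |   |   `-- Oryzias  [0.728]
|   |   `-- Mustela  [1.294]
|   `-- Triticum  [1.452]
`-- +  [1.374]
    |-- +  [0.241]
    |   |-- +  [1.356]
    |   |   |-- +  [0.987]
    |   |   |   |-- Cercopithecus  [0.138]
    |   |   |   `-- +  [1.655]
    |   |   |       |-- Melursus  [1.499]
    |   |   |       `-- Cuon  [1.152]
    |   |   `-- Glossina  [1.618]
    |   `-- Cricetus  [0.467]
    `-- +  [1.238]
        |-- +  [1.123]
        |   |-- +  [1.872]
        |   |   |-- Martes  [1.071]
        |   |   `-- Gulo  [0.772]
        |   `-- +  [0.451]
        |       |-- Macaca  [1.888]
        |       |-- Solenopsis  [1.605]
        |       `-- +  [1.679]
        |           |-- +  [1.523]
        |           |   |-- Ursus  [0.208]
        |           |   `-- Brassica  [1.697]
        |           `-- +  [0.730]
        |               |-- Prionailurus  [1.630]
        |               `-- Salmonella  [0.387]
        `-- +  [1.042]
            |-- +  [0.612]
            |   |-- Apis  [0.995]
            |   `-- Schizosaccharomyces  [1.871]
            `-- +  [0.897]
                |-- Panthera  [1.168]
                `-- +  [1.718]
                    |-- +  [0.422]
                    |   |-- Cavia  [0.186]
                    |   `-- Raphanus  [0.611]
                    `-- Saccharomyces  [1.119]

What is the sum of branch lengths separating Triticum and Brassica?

11.375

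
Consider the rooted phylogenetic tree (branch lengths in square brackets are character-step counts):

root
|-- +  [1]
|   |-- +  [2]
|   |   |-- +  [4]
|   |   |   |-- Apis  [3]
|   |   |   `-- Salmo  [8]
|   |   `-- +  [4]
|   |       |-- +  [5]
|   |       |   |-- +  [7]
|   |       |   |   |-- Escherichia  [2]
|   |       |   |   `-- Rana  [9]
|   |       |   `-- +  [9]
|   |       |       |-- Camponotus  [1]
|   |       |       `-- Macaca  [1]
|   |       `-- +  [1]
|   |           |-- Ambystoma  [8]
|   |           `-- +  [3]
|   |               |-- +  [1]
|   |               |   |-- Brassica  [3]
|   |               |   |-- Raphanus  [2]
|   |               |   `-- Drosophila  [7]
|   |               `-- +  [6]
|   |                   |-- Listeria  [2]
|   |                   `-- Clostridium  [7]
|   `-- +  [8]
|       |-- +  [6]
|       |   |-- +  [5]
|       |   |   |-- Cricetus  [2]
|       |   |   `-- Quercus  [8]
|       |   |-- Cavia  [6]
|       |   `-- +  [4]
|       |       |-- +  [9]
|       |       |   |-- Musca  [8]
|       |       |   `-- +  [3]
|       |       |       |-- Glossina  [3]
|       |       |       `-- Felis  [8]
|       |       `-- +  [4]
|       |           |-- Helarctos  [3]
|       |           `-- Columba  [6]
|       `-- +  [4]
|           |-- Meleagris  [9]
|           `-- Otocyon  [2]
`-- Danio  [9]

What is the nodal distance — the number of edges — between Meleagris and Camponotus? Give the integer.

8

The MRCA of Meleagris and Camponotus is the node subtending (((Apis,Salmo),(((Escherichia,Rana),(Camponotus,Macaca)),(Ambystoma,((Brassica,Raphanus,Drosophila),(Listeria,Clostridium))))),(((Cricetus,Quercus),Cavia,((Musca,(Glossina,Felis)),(Helarctos,Columba))),(Meleagris,Otocyon))).
From Meleagris up to that node: 3 branches. From Camponotus up to the same node: 5 branches. Total: 3 + 5 = 8.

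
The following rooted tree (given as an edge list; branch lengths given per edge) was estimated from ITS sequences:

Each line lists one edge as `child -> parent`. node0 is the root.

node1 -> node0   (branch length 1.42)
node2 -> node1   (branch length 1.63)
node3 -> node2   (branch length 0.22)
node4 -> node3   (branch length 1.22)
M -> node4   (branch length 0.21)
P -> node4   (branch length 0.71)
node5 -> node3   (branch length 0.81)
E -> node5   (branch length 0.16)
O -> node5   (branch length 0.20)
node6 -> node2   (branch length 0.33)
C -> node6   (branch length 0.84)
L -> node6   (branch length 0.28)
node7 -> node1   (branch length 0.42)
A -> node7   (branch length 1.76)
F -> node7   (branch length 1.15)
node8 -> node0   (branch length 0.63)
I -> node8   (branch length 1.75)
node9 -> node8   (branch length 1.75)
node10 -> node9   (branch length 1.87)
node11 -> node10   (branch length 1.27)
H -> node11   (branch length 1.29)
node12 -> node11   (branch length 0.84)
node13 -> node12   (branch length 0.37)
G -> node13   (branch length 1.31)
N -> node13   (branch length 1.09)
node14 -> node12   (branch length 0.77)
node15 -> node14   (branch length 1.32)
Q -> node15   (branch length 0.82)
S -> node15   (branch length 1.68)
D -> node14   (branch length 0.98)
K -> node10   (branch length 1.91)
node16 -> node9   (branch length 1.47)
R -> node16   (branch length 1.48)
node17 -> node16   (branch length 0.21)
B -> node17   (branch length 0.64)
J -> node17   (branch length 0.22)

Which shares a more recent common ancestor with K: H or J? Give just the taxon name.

H

The MRCA of K and H subtends ((H,((G,N),((Q,S),D))),K) (7 taxa).
The MRCA of K and J subtends (((H,((G,N),((Q,S),D))),K),(R,(B,J))) (10 taxa).
The first is nested inside the second, so K shares a more recent common ancestor with H.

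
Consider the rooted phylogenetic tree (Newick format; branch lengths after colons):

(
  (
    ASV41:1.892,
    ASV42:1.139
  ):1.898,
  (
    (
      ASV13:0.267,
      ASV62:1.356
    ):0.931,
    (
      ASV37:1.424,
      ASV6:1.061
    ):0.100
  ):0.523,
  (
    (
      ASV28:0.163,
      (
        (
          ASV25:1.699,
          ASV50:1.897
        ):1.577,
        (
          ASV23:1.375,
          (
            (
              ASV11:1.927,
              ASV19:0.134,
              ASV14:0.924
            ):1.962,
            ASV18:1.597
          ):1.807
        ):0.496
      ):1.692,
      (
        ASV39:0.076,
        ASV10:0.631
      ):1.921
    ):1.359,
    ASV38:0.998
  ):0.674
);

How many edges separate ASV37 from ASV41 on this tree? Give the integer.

5

The MRCA of ASV37 and ASV41 is the root of the tree.
From ASV37 up to that node: 3 branches. From ASV41 up to the same node: 2 branches. Total: 3 + 2 = 5.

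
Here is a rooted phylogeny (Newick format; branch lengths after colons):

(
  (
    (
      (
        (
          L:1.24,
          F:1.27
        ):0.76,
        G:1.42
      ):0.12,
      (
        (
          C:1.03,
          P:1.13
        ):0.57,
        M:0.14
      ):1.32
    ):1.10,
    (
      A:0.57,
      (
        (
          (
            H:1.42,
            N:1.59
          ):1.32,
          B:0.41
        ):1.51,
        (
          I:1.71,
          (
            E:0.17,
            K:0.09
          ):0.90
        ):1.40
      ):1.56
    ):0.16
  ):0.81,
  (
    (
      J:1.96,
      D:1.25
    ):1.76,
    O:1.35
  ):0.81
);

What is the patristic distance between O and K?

The path runs O → … → MRCA → … → K; the MRCA is the root of the tree.
Branch lengths along that path: 1.35 + 0.81 + 0.81 + 0.16 + 1.56 + 1.40 + 0.90 + 0.09 = 7.08.

7.08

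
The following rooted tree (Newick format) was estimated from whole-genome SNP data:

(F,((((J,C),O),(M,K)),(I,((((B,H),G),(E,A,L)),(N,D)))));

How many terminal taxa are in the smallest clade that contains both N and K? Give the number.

14

The MRCA of N and K is the node subtending ((((J,C),O),(M,K)),(I,((((B,H),G),(E,A,L)),(N,D)))).
That clade contains 14 terminal taxa: A, B, C, D, E, G, H, I, J, K, L, M, N, O.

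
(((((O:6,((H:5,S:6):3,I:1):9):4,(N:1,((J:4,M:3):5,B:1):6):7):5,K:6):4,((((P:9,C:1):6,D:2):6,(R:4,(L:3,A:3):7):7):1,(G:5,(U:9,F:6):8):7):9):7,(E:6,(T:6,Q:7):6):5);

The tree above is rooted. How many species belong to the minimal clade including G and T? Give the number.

The MRCA of G and T is the root, so the clade is the entire tree.
That clade contains 21 terminal taxa: A, B, C, D, E, F, G, H, I, J, K, L, M, N, O, P, Q, R, S, T, U.

21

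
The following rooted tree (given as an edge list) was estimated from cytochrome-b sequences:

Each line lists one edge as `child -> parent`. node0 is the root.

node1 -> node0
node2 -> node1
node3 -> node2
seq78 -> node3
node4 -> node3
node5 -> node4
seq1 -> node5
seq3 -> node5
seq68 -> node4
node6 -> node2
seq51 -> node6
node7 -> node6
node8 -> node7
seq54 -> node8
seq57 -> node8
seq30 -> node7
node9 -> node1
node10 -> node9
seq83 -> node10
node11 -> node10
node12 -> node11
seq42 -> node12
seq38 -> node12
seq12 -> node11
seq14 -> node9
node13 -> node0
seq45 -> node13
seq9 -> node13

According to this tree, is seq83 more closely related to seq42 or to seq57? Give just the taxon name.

The MRCA of seq83 and seq42 subtends (seq83,((seq42,seq38),seq12)) (4 taxa).
The MRCA of seq83 and seq57 subtends (((seq78,((seq1,seq3),seq68)),(seq51,((seq54,seq57),seq30))),((seq83,((seq42,seq38),seq12)),seq14)) (13 taxa).
The first is nested inside the second, so seq83 shares a more recent common ancestor with seq42.

seq42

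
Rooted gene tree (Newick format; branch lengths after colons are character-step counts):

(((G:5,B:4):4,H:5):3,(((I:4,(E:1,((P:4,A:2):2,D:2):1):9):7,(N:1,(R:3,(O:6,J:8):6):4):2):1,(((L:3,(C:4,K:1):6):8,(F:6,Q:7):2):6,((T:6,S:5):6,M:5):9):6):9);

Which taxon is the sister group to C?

K

C attaches to the tree at the node subtending (C,K).
The other lineage descending from that same node — the sister group — is the single tip K.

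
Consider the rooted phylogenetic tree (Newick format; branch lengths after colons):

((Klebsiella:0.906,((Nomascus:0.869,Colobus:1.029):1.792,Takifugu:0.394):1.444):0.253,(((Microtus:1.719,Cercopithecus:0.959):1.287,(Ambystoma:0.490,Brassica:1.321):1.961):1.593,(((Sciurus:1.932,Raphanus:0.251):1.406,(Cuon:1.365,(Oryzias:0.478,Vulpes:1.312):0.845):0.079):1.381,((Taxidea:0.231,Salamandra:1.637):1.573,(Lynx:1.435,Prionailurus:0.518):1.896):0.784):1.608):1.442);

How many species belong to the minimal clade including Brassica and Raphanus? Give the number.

The MRCA of Brassica and Raphanus is the node subtending (((Microtus,Cercopithecus),(Ambystoma,Brassica)),(((Sciurus,Raphanus),(Cuon,(Oryzias,Vulpes))),((Taxidea,Salamandra),(Lynx,Prionailurus)))).
That clade contains 13 terminal taxa: Ambystoma, Brassica, Cercopithecus, Cuon, Lynx, Microtus, Oryzias, Prionailurus, Raphanus, Salamandra, Sciurus, Taxidea, Vulpes.

13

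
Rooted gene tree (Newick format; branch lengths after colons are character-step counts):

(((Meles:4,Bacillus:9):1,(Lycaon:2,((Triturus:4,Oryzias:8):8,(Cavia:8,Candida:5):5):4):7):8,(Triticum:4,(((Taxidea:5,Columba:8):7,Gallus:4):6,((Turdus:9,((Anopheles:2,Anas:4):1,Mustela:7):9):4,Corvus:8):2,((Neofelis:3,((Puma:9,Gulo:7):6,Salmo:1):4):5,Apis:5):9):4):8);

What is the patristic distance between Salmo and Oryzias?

66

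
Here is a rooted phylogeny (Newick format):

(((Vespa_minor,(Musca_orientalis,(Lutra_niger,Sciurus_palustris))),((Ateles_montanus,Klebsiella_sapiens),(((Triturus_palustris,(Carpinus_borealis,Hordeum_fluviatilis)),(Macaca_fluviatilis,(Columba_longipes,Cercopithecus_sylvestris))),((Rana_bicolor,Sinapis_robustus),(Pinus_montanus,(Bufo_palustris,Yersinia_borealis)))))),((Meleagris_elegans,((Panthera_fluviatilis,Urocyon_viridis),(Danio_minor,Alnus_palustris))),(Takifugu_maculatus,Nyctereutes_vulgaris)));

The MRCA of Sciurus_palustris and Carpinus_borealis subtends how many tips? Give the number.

17

The MRCA of Sciurus_palustris and Carpinus_borealis is the node subtending ((Vespa_minor,(Musca_orientalis,(Lutra_niger,Sciurus_palustris))),((Ateles_montanus,Klebsiella_sapiens),(((Triturus_palustris,(Carpinus_borealis,Hordeum_fluviatilis)),(Macaca_fluviatilis,(Columba_longipes,Cercopithecus_sylvestris))),((Rana_bicolor,Sinapis_robustus),(Pinus_montanus,(Bufo_palustris,Yersinia_borealis)))))).
That clade contains 17 terminal taxa: Ateles_montanus, Bufo_palustris, Carpinus_borealis, Cercopithecus_sylvestris, Columba_longipes, Hordeum_fluviatilis, Klebsiella_sapiens, Lutra_niger, Macaca_fluviatilis, Musca_orientalis, Pinus_montanus, Rana_bicolor, Sciurus_palustris, Sinapis_robustus, Triturus_palustris, Vespa_minor, Yersinia_borealis.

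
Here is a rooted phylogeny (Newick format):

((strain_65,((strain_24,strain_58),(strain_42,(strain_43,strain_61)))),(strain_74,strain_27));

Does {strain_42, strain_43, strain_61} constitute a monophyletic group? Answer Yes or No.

The most recent common ancestor of these taxa subtends (strain_42,(strain_43,strain_61)).
That clade has exactly 3 tips — every listed taxon and nothing else — so the group is monophyletic.

Yes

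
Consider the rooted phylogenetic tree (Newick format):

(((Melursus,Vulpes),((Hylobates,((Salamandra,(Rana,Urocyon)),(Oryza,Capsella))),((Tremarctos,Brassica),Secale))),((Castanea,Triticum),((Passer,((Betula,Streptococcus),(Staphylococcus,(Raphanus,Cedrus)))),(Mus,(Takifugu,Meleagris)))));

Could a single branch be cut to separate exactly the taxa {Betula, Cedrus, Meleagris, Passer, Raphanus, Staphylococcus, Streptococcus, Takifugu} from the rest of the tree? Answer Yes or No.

The MRCA of the listed taxa subtends ((Passer,((Betula,Streptococcus),(Staphylococcus,(Raphanus,Cedrus)))),(Mus,(Takifugu,Meleagris))).
That clade also contains Mus, which is not in the proposed group, so the group is not monophyletic.

No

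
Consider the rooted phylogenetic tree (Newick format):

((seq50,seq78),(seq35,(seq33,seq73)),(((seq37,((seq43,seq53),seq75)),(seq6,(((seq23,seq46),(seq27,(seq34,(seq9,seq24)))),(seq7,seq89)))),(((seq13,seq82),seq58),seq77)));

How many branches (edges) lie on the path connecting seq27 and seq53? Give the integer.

9

The MRCA of seq27 and seq53 is the node subtending ((seq37,((seq43,seq53),seq75)),(seq6,(((seq23,seq46),(seq27,(seq34,(seq9,seq24)))),(seq7,seq89)))).
From seq27 up to that node: 5 branches. From seq53 up to the same node: 4 branches. Total: 5 + 4 = 9.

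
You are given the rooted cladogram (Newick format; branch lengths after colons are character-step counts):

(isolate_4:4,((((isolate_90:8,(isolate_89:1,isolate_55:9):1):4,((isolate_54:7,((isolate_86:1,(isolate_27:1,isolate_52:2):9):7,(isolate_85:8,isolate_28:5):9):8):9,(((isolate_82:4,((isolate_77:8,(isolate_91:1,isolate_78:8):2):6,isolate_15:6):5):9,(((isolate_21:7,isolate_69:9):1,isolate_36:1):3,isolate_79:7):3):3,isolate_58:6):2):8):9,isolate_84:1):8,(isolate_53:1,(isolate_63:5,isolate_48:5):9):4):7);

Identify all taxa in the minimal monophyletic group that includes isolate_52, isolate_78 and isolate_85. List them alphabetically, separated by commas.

Tracing isolate_52: it sits inside (isolate_27,isolate_52).
Tracing isolate_78: it sits inside (isolate_91,isolate_78).
Tracing isolate_85: it sits inside (isolate_85,isolate_28).
The smallest clade enclosing all 3 is ((isolate_54,((isolate_86,(isolate_27,isolate_52)),(isolate_85,isolate_28))),(((isolate_82,((isolate_77,(isolate_91,isolate_78)),isolate_15)),(((isolate_21,isolate_69),isolate_36),isolate_79)),isolate_58)); the answer is its 16 terminal taxa in alphabetical order.

isolate_15, isolate_21, isolate_27, isolate_28, isolate_36, isolate_52, isolate_54, isolate_58, isolate_69, isolate_77, isolate_78, isolate_79, isolate_82, isolate_85, isolate_86, isolate_91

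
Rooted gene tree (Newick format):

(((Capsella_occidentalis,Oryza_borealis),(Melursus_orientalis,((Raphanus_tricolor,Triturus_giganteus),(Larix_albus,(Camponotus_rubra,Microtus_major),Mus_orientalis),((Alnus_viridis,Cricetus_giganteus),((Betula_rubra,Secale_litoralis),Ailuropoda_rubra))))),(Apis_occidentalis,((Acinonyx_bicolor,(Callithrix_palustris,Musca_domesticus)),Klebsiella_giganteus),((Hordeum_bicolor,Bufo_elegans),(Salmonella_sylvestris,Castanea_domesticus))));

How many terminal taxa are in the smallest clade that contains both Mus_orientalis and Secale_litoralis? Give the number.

11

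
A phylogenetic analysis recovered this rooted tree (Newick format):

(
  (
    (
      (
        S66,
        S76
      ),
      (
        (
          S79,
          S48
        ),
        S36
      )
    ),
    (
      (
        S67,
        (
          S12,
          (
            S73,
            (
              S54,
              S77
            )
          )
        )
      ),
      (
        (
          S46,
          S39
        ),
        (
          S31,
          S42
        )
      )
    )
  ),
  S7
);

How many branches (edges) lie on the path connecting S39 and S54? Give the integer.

The MRCA of S39 and S54 is the node subtending ((S67,(S12,(S73,(S54,S77)))),((S46,S39),(S31,S42))).
From S39 up to that node: 3 branches. From S54 up to the same node: 5 branches. Total: 3 + 5 = 8.

8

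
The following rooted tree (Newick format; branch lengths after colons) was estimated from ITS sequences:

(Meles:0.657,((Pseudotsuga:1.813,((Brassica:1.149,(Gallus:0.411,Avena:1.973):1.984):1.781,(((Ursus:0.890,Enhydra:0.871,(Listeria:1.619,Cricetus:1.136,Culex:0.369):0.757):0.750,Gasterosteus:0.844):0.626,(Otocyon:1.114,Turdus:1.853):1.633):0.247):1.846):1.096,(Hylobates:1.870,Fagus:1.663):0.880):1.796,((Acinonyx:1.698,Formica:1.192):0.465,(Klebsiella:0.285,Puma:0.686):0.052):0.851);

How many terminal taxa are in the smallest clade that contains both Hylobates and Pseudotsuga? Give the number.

14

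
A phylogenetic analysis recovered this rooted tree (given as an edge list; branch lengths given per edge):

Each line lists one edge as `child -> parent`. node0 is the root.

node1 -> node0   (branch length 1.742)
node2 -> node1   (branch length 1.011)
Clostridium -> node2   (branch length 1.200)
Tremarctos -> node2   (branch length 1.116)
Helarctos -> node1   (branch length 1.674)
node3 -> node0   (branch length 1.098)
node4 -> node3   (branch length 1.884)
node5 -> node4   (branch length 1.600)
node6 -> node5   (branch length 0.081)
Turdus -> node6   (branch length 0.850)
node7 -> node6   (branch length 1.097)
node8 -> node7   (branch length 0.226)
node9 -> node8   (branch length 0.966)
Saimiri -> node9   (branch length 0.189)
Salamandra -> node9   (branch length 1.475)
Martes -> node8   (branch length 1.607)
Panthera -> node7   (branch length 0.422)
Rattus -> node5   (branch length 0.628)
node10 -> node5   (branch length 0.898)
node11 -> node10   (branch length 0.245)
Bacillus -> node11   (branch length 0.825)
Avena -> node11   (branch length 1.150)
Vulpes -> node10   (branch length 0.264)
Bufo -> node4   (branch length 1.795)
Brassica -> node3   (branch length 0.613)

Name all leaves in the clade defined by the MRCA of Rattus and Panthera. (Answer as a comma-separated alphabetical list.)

Avena, Bacillus, Martes, Panthera, Rattus, Saimiri, Salamandra, Turdus, Vulpes

Tracing Rattus: it sits inside ((Turdus,(((Saimiri,Salamandra),Martes),Panthera)),Rattus,((Bacillus,Avena),Vulpes)).
Tracing Panthera: it sits inside (((Saimiri,Salamandra),Martes),Panthera).
The smallest clade enclosing both is ((Turdus,(((Saimiri,Salamandra),Martes),Panthera)),Rattus,((Bacillus,Avena),Vulpes)); the answer is its 9 terminal taxa in alphabetical order.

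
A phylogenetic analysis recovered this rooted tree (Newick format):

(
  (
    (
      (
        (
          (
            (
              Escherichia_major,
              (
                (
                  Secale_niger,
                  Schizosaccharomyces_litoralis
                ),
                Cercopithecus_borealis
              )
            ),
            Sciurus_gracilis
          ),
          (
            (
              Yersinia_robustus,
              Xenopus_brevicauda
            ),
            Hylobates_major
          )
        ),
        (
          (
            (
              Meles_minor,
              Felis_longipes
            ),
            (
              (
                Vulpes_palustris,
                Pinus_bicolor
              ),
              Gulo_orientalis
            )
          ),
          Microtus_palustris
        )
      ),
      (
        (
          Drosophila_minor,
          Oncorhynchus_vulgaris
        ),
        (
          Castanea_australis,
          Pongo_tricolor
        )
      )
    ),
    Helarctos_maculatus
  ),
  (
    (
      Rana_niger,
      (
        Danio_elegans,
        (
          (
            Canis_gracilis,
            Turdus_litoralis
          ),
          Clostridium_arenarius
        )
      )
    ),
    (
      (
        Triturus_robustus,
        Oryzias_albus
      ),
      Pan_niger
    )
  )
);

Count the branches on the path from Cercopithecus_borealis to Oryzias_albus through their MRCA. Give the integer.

The MRCA of Cercopithecus_borealis and Oryzias_albus is the root of the tree.
From Cercopithecus_borealis up to that node: 8 branches. From Oryzias_albus up to the same node: 4 branches. Total: 8 + 4 = 12.

12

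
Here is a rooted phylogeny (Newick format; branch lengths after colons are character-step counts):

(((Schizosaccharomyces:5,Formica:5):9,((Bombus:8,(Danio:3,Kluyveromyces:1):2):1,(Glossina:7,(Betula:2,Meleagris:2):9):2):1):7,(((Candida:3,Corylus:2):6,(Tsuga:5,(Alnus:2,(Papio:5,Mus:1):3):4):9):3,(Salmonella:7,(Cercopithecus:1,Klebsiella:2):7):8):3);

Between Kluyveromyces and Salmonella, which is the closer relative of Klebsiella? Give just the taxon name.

The MRCA of Klebsiella and Salmonella subtends (Salmonella,(Cercopithecus,Klebsiella)) (3 taxa).
The MRCA of Klebsiella and Kluyveromyces is the root, subtending the entire tree (17 taxa).
The first is nested inside the second, so Klebsiella shares a more recent common ancestor with Salmonella.

Salmonella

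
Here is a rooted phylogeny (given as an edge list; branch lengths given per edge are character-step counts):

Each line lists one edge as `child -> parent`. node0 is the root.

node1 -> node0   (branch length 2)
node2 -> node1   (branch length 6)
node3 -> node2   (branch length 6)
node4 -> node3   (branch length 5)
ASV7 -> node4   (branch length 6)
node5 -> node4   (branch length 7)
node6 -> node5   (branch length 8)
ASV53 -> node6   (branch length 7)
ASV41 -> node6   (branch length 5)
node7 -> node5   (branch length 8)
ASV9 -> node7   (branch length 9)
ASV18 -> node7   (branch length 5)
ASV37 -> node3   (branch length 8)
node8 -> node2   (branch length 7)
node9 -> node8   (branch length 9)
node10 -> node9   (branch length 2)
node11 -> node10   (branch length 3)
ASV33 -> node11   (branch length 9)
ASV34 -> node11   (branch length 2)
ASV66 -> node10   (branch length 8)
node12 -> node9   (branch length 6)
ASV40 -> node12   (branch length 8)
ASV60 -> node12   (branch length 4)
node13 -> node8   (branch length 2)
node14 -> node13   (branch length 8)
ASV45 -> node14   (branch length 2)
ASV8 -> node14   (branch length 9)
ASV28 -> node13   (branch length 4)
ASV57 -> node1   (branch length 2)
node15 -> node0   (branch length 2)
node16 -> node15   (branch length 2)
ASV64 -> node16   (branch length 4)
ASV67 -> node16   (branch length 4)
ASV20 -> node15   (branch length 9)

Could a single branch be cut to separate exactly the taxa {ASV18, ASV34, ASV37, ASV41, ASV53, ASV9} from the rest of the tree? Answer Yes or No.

The MRCA of the listed taxa subtends (((ASV7,((ASV53,ASV41),(ASV9,ASV18))),ASV37),((((ASV33,ASV34),ASV66),(ASV40,ASV60)),((ASV45,ASV8),ASV28))).
That clade also contains ASV28, ASV33, ASV40, ASV45, ASV60, ASV66, ASV7, ASV8, which are not in the proposed group, so the group is not monophyletic.

No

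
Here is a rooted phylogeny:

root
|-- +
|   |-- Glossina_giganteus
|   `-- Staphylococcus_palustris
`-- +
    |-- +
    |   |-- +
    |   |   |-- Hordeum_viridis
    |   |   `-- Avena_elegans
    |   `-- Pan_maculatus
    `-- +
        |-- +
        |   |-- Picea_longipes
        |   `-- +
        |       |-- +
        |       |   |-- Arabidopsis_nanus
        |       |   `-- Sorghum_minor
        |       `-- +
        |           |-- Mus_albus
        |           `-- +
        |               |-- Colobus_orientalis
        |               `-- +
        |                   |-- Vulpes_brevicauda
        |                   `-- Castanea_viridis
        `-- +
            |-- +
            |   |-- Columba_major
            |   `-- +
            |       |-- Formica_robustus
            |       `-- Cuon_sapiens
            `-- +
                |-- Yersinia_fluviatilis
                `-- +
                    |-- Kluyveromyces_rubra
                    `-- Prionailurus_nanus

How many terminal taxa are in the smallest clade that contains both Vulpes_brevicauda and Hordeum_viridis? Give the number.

The MRCA of Vulpes_brevicauda and Hordeum_viridis is the node subtending (((Hordeum_viridis,Avena_elegans),Pan_maculatus),((Picea_longipes,((Arabidopsis_nanus,Sorghum_minor),(Mus_albus,(Colobus_orientalis,(Vulpes_brevicauda,Castanea_viridis))))),((Columba_major,(Formica_robustus,Cuon_sapiens)),(Yersinia_fluviatilis,(Kluyveromyces_rubra,Prionailurus_nanus))))).
That clade contains 16 terminal taxa: Arabidopsis_nanus, Avena_elegans, Castanea_viridis, Colobus_orientalis, Columba_major, Cuon_sapiens, Formica_robustus, Hordeum_viridis, Kluyveromyces_rubra, Mus_albus, Pan_maculatus, Picea_longipes, Prionailurus_nanus, Sorghum_minor, Vulpes_brevicauda, Yersinia_fluviatilis.

16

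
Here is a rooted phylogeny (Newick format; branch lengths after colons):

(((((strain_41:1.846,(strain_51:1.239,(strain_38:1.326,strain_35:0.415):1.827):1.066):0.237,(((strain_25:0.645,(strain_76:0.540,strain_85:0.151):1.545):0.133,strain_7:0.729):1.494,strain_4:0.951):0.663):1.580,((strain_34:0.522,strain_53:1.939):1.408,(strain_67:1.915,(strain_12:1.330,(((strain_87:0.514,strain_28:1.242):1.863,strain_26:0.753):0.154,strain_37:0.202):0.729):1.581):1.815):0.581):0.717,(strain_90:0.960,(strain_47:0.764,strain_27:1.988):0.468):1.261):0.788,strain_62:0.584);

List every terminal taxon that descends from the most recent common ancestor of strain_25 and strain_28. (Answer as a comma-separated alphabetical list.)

Tracing strain_25: it sits inside (strain_25,(strain_76,strain_85)).
Tracing strain_28: it sits inside (strain_87,strain_28).
The smallest clade enclosing both is (((strain_41,(strain_51,(strain_38,strain_35))),(((strain_25,(strain_76,strain_85)),strain_7),strain_4)),((strain_34,strain_53),(strain_67,(strain_12,(((strain_87,strain_28),strain_26),strain_37))))); the answer is its 17 terminal taxa in alphabetical order.

strain_12, strain_25, strain_26, strain_28, strain_34, strain_35, strain_37, strain_38, strain_4, strain_41, strain_51, strain_53, strain_67, strain_7, strain_76, strain_85, strain_87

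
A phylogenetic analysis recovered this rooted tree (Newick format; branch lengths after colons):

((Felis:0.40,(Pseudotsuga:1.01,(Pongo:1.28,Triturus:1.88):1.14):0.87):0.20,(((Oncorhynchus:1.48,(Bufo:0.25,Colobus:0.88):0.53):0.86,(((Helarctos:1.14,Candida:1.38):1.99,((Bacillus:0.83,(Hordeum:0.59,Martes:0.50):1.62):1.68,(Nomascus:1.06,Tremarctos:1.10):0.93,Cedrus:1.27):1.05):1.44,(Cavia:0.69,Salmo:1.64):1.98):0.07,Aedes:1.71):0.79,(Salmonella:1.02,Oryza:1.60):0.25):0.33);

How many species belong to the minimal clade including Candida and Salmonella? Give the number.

The MRCA of Candida and Salmonella is the node subtending (((Oncorhynchus,(Bufo,Colobus)),(((Helarctos,Candida),((Bacillus,(Hordeum,Martes)),(Nomascus,Tremarctos),Cedrus)),(Cavia,Salmo)),Aedes),(Salmonella,Oryza)).
That clade contains 16 terminal taxa: Aedes, Bacillus, Bufo, Candida, Cavia, Cedrus, Colobus, Helarctos, Hordeum, Martes, Nomascus, Oncorhynchus, Oryza, Salmo, Salmonella, Tremarctos.

16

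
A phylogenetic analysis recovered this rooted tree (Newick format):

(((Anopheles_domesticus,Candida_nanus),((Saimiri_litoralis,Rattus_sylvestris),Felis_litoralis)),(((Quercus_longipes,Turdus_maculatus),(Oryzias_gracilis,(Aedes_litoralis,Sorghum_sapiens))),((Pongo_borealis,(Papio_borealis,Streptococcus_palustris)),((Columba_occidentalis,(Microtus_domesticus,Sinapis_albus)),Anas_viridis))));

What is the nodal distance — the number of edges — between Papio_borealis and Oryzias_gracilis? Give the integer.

7

The MRCA of Papio_borealis and Oryzias_gracilis is the node subtending (((Quercus_longipes,Turdus_maculatus),(Oryzias_gracilis,(Aedes_litoralis,Sorghum_sapiens))),((Pongo_borealis,(Papio_borealis,Streptococcus_palustris)),((Columba_occidentalis,(Microtus_domesticus,Sinapis_albus)),Anas_viridis))).
From Papio_borealis up to that node: 4 branches. From Oryzias_gracilis up to the same node: 3 branches. Total: 4 + 3 = 7.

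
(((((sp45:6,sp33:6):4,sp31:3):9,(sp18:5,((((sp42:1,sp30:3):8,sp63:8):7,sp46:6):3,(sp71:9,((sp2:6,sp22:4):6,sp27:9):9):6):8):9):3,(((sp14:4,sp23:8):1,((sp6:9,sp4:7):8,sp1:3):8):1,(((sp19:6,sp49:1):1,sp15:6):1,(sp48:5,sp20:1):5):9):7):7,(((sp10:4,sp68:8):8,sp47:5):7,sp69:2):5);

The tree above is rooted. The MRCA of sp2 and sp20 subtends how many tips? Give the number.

22

The MRCA of sp2 and sp20 is the node subtending ((((sp45,sp33),sp31),(sp18,((((sp42,sp30),sp63),sp46),(sp71,((sp2,sp22),sp27))))),(((sp14,sp23),((sp6,sp4),sp1)),(((sp19,sp49),sp15),(sp48,sp20)))).
That clade contains 22 terminal taxa: sp1, sp14, sp15, sp18, sp19, sp2, sp20, sp22, sp23, sp27, sp30, sp31, sp33, sp4, sp42, sp45, sp46, sp48, sp49, sp6, sp63, sp71.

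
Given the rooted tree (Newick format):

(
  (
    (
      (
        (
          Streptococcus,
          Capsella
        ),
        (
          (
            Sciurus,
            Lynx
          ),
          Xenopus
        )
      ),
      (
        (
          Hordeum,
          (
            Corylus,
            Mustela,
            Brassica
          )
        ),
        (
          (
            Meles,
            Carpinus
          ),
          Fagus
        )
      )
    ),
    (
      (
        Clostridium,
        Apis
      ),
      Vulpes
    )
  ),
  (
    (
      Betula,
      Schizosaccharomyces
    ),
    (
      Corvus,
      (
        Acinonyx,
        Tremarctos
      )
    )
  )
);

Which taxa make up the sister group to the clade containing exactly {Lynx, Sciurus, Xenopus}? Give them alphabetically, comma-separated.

Capsella, Streptococcus

The clade containing exactly {Lynx, Sciurus, Xenopus} attaches to the tree at the node subtending ((Streptococcus,Capsella),((Sciurus,Lynx),Xenopus)).
The other lineage descending from that same node — the sister group — is (Streptococcus,Capsella); its 2 tips in alphabetical order are the answer.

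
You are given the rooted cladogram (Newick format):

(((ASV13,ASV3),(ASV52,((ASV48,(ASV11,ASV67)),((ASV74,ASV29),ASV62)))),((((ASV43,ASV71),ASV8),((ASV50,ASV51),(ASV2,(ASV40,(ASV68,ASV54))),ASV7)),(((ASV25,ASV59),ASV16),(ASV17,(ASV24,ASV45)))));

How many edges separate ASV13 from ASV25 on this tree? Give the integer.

8

The MRCA of ASV13 and ASV25 is the root of the tree.
From ASV13 up to that node: 3 branches. From ASV25 up to the same node: 5 branches. Total: 3 + 5 = 8.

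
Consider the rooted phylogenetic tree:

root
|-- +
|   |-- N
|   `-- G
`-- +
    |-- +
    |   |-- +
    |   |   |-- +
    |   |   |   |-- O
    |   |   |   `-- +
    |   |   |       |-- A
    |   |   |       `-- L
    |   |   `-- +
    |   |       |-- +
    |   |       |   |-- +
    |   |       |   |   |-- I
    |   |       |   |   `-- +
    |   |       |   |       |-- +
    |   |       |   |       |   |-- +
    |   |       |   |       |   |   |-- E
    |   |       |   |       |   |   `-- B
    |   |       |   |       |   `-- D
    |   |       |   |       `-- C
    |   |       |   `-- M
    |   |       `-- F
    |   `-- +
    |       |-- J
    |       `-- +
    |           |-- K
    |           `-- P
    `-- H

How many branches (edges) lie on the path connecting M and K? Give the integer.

The MRCA of M and K is the node subtending (((O,(A,L)),(((I,(((E,B),D),C)),M),F)),(J,(K,P))).
From M up to that node: 4 branches. From K up to the same node: 3 branches. Total: 4 + 3 = 7.

7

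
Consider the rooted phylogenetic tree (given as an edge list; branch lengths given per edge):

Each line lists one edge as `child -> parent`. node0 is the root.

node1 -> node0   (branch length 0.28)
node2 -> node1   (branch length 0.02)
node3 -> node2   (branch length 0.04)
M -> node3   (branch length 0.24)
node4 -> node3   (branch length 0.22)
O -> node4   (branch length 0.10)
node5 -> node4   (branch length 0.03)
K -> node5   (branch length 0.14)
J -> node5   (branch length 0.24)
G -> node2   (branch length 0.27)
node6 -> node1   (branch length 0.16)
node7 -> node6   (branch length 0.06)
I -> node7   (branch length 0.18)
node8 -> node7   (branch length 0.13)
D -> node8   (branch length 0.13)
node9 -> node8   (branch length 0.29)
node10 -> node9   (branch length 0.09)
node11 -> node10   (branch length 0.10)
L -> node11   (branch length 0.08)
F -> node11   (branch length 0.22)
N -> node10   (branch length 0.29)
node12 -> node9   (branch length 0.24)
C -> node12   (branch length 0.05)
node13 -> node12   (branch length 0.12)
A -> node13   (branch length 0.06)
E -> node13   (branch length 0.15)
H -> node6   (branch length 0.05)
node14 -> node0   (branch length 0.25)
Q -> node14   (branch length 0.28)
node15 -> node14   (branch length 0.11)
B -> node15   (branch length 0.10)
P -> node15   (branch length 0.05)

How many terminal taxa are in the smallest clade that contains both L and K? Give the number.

14

The MRCA of L and K is the node subtending (((M,(O,(K,J))),G),((I,(D,(((L,F),N),(C,(A,E))))),H)).
That clade contains 14 terminal taxa: A, C, D, E, F, G, H, I, J, K, L, M, N, O.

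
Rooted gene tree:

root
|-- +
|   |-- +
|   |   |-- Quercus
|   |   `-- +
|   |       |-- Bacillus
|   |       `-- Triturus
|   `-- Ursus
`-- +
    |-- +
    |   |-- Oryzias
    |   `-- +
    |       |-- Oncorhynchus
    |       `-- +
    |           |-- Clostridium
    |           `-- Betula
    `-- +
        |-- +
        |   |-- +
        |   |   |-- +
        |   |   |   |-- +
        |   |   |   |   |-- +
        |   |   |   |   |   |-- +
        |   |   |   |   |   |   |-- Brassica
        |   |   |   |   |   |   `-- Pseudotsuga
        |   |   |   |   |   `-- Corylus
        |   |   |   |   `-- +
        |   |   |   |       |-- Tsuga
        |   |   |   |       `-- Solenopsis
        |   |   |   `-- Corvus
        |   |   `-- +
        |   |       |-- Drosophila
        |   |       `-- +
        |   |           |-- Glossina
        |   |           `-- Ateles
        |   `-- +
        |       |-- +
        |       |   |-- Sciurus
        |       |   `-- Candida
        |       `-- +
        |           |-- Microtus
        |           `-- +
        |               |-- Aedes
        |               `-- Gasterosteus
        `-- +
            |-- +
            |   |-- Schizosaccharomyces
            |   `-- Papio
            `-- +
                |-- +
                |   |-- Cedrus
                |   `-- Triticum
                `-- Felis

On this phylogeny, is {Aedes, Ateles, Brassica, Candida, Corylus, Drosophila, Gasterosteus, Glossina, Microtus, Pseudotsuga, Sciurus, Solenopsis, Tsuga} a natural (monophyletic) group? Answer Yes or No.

The MRCA of the listed taxa subtends ((((((Brassica,Pseudotsuga),Corylus),(Tsuga,Solenopsis)),Corvus),(Drosophila,(Glossina,Ateles))),((Sciurus,Candida),(Microtus,(Aedes,Gasterosteus)))).
That clade also contains Corvus, which is not in the proposed group, so the group is not monophyletic.

No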